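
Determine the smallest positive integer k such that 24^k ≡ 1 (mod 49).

Since 24 ∈ (Z/49Z)^×, its order divides φ(49) = φ(7^2) = 7·(7−1) = 42 = 2 · 3 · 7.
Divisors of 42: 1, 2, 3, 6, 7, 14, 21, 42.
Test each divisor d:
24^1 ≡ 24 (mod 49)
24^2 ≡ 37 (mod 49)
24^3 ≡ 6 (mod 49)
24^6 ≡ 36 (mod 49)
24^7 ≡ 31 (mod 49)
24^14 ≡ 30 (mod 49)
24^21 ≡ 48 (mod 49)
24^42 ≡ 1 (mod 49) ✓
Hence ord(24) = 42.

42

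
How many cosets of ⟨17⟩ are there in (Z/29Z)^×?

7

The order of 17 must divide φ(29) = 29 − 1 = 28 = 2^2 · 7.
Divisors of 28: 1, 2, 4, 7, 14, 28.
Test each divisor d:
17^1 ≡ 17 (mod 29)
17^2 ≡ 28 (mod 29)
17^4 ≡ 1 (mod 29) ✓
The order of 17 is 4, so the subgroup it generates has 4 elements.
The index is φ(29) / ord(17) = 28 / 4 = 7.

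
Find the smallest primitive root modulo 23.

φ(23) = 23 − 1 = 22 = 2 · 11.
Test candidates g = 2, 3, … against the prime factors q ∈ {2, 11} of φ(23): g is a generator iff g^(22/q) ≢ 1 for every such q.
g = 2: 2^11 ≡ 1 — hits 1, so not a primitive root.
g = 3: 3^11 ≡ 1 — hits 1, so not a primitive root.
g = 4: 4^11 ≡ 1 — hits 1, so not a primitive root.
g = 5: 5^11 ≡ 22; 5^2 ≡ 2 — none is 1, so 5 is a primitive root.
Hence the least primitive root of 23 is 5.

5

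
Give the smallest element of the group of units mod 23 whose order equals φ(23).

5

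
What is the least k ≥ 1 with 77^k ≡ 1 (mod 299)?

22

ord(77) | φ(299) = φ(13·23) = (13−1)·(23−1) = 12·22 = 264 = 2^3 · 3 · 11.
Divisors of 264: 1, 2, 3, 4, 6, 8, 11, 12, 22, 24, 33, 44, 66, 88, 132, 264.
Check 77^d mod 299 for each divisor in increasing order:
77^1 ≡ 77
77^2 ≡ 248
77^3 ≡ 259
77^4 ≡ 209
77^6 ≡ 105
77^8 ≡ 27
77^11 ≡ 116
77^12 ≡ 261
77^22 ≡ 1
So ord_299(77) = 22.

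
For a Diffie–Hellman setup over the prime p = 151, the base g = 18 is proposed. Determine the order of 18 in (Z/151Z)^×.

75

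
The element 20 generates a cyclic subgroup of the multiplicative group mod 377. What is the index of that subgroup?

4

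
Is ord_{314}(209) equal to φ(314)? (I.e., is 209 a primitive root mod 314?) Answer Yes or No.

No

φ(314) = φ(2)·φ(157) = 1·156 = 156 = 2^2 · 3 · 13.
209 is a primitive root mod 314 iff 209^(φ(314)/q) ≢ 1 for every prime q | φ(314), i.e. q ∈ {2, 3, 13}.
209^78 ≡ 1 (mod 314)  [q = 2: ≡ 1 ✗]
209^52 ≡ 301 (mod 314)  [q = 3: ≢ 1 ✓]
209^12 ≡ 39 (mod 314)  [q = 13: ≢ 1 ✓]
209^78 ≡ 1 shows ord(209) | 78, strictly less than φ(314); not a primitive root.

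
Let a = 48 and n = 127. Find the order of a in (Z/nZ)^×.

By Lagrange's theorem, ord_127(48) divides φ(127) = 127 − 1 = 126 = 2 · 3^2 · 7.
Divisors of 126: 1, 2, 3, 6, 7, 9, 14, 18, 21, 42, 63, 126.
Evaluate successive powers at the divisors of 126:
48^1 ≡ 48 (mod 127)
48^2 ≡ 18 (mod 127)
48^3 ≡ 102 (mod 127)
48^6 ≡ 117 (mod 127)
48^7 ≡ 28 (mod 127)
48^9 ≡ 123 (mod 127)
48^14 ≡ 22 (mod 127)
48^18 ≡ 16 (mod 127)
48^21 ≡ 108 (mod 127)
48^42 ≡ 107 (mod 127)
48^63 ≡ 126 (mod 127)
48^126 ≡ 1 (mod 127) ✓
Therefore the multiplicative order of 48 modulo 127 is 126.

126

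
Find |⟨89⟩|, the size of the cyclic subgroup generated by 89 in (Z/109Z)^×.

27

ord(89) | φ(109) = 109 − 1 = 108 = 2^2 · 3^3.
Divisors of 108: 1, 2, 3, 4, 6, 9, 12, 18, 27, 36, 54, 108.
Evaluate successive powers at the divisors of 108:
89^1 ≡ 89 (mod 109)
89^2 ≡ 73 (mod 109)
89^3 ≡ 66 (mod 109)
89^4 ≡ 97 (mod 109)
89^6 ≡ 105 (mod 109)
89^9 ≡ 63 (mod 109)
89^12 ≡ 16 (mod 109)
89^18 ≡ 45 (mod 109)
89^27 ≡ 1 (mod 109) ✓
The smallest such exponent is 27, so the order of 89 is 27.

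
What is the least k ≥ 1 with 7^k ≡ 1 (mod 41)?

40

By Lagrange's theorem, ord_41(7) divides φ(41) = 41 − 1 = 40 = 2^3 · 5.
Divisors of 40: 1, 2, 4, 5, 8, 10, 20, 40.
Evaluate successive powers at the divisors of 40:
7^1 ≡ 7 (mod 41)
7^2 ≡ 8 (mod 41)
7^4 ≡ 23 (mod 41)
7^5 ≡ 38 (mod 41)
7^8 ≡ 37 (mod 41)
7^10 ≡ 9 (mod 41)
7^20 ≡ 40 (mod 41)
7^40 ≡ 1 (mod 41) ✓
Therefore the multiplicative order of 7 modulo 41 is 40.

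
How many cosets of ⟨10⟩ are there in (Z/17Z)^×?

Since 10 ∈ (Z/17Z)^×, its order divides φ(17) = 17 − 1 = 16 = 2^4.
Divisors of 16: 1, 2, 4, 8, 16.
Compute 10^d (mod 17) for the divisors d until we hit 1:
10^1 ≡ 10 (mod 17)
10^2 ≡ 15 (mod 17)
10^4 ≡ 4 (mod 17)
10^8 ≡ 16 (mod 17)
10^16 ≡ 1 (mod 17) ✓
So ord_17(10) = 16, hence |⟨10⟩| = 16.
[(Z/17Z)^× : ⟨10⟩] = 16/16 = 1.

1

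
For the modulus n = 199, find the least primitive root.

3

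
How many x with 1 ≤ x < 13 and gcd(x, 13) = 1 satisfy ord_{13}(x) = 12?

φ(13) = 13 − 1 = 12 = 2^2 · 3.
(Z/13Z)^× is cyclic (|G| = 12); a cyclic group of order m has exactly φ(d) elements of each order d | m, and none otherwise.
12 = 2^2 · 3 divides 12, and φ(12) = 4.

4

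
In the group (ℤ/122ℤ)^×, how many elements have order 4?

φ(122) = φ(2)·φ(61) = 1·60 = 60 = 2^2 · 3 · 5.
In a cyclic group of order 60, there are φ(d) elements of order d for each divisor d of 60, and zero for non-divisors.
4 = 2^2 divides 60, and φ(4) = 2.

2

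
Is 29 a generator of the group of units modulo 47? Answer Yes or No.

φ(47) = 47 − 1 = 46 = 2 · 23.
An element g generates (Z/47Z)^× iff g^(46/q) ≢ 1 (mod 47) for each prime q ∈ {2, 23}.
29^23 ≡ 46 (mod 47)  [q = 2: ≢ 1 ✓]
29^2 ≡ 42 (mod 47)  [q = 23: ≢ 1 ✓]
None equal 1, so ord_47(29) = 46: 29 is a primitive root.

Yes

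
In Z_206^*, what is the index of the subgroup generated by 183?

The order of 183 must divide φ(206) = φ(2)·φ(103) = 1·102 = 102 = 2 · 3 · 17.
Divisors of 102: 1, 2, 3, 6, 17, 34, 51, 102.
Compute 183^d (mod 206) for the divisors d until we hit 1:
183^1 ≡ 183 (mod 206)
183^2 ≡ 117 (mod 206)
183^3 ≡ 193 (mod 206)
183^6 ≡ 169 (mod 206)
183^17 ≡ 205 (mod 206)
183^34 ≡ 1 (mod 206) ✓
Thus |⟨183⟩| = ord(183) = 34.
The index is φ(206) / ord(183) = 102 / 34 = 3.

3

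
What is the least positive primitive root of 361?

2

φ(361) = φ(19^2) = 19·(19−1) = 342 = 2 · 3^2 · 19.
Test candidates g = 2, 3, … against the prime factors q ∈ {2, 3, 19} of φ(361): g is a generator iff g^(342/q) ≢ 1 for every such q.
g = 2: 2^171 ≡ 360; 2^114 ≡ 292; 2^18 ≡ 58 — none is 1, so 2 is a primitive root.
So 2 is the smallest generator of (Z/361Z)^×.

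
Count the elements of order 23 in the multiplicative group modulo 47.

φ(47) = 47 − 1 = 46 = 2 · 23.
(Z/47Z)^× is cyclic (|G| = 46); a cyclic group of order m has exactly φ(d) elements of each order d | m, and none otherwise.
23 | 46, and φ(23) = 23 − 1 = 22.

22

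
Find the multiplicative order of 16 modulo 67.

By Lagrange's theorem, ord_67(16) divides φ(67) = 67 − 1 = 66 = 2 · 3 · 11.
Divisors of 66: 1, 2, 3, 6, 11, 22, 33, 66.
Test each divisor d:
16^1 ≡ 16 (mod 67)
16^2 ≡ 55 (mod 67)
16^3 ≡ 9 (mod 67)
16^6 ≡ 14 (mod 67)
16^11 ≡ 29 (mod 67)
16^22 ≡ 37 (mod 67)
16^33 ≡ 1 (mod 67) ✓
The smallest such exponent is 33, so the order of 16 is 33.

33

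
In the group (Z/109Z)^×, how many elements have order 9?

6

φ(109) = 109 − 1 = 108 = 2^2 · 3^3.
(Z/109Z)^× is cyclic (|G| = 108); a cyclic group of order m has exactly φ(d) elements of each order d | m, and none otherwise.
9 = 3^2 divides 108, and φ(9) = 6.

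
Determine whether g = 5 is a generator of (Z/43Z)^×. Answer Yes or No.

Yes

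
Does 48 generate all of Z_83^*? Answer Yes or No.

No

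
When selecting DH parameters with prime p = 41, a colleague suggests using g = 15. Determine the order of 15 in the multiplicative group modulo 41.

Since 15 ∈ (Z/41Z)^×, its order divides φ(41) = 41 − 1 = 40 = 2^3 · 5.
Divisors of 40: 1, 2, 4, 5, 8, 10, 20, 40.
Test each divisor d:
15^1 ≡ 15
15^2 ≡ 20
15^4 ≡ 31
15^5 ≡ 14
15^8 ≡ 18
15^10 ≡ 32
15^20 ≡ 40
15^40 ≡ 1
The smallest such exponent is 40, so the order of 15 is 40.

40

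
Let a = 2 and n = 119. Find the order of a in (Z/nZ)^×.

24

The order of 2 must divide φ(119) = φ(7·17) = (7−1)·(17−1) = 6·16 = 96 = 2^5 · 3.
Divisors of 96: 1, 2, 3, 4, 6, 8, 12, 16, 24, 32, 48, 96.
Test each divisor d:
2^1 ≡ 2
2^2 ≡ 4
2^3 ≡ 8
2^4 ≡ 16
2^6 ≡ 64
2^8 ≡ 18
2^12 ≡ 50
2^16 ≡ 86
2^24 ≡ 1
Therefore the multiplicative order of 2 modulo 119 is 24.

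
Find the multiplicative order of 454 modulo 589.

45

By Lagrange's theorem, ord_589(454) divides φ(589) = φ(19·31) = (19−1)·(31−1) = 18·30 = 540 = 2^2 · 3^3 · 5.
Divisors of 540: 1, 2, 3, 4, 5, 6, 9, 10, 12, 15, 18, 20, 27, 30, 36, 45, 54, 60, 90, 108, 135, 180, 270, 540.
Check 454^d mod 589 for each divisor in increasing order:
454^1 ≡ 454
454^2 ≡ 555
454^3 ≡ 467
454^4 ≡ 567
454^5 ≡ 25
454^6 ≡ 159
454^9 ≡ 39
454^10 ≡ 36
454^12 ≡ 543
454^15 ≡ 311
454^18 ≡ 343
454^20 ≡ 118
454^27 ≡ 419
454^30 ≡ 125
454^36 ≡ 438
454^45 ≡ 1
The smallest such exponent is 45, so the order of 454 is 45.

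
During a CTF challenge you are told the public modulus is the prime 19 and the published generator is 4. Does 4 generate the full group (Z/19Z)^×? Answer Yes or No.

φ(19) = 19 − 1 = 18 = 2 · 3^2.
It suffices to check that the order of 4 is not a proper divisor of 18: compute 4^(18/q) for q ∈ {2, 3}.
4^9 ≡ 1 (mod 19)  [q = 2: ≡ 1 ✗]
4^6 ≡ 11 (mod 19)  [q = 3: ≢ 1 ✓]
The check at q = 2 fails, so 4 generates a proper subgroup.

No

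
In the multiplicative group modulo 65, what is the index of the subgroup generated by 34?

The order of 34 must divide φ(65) = φ(5·13) = (5−1)·(13−1) = 4·12 = 48 = 2^4 · 3.
Divisors of 48: 1, 2, 3, 4, 6, 8, 12, 16, 24, 48.
Test each divisor d:
34^1 ≡ 34 (mod 65)
34^2 ≡ 51 (mod 65)
34^3 ≡ 44 (mod 65)
34^4 ≡ 1 (mod 65) ✓
The order of 34 is 4, so the subgroup it generates has 4 elements.
[(Z/65Z)^× : ⟨34⟩] = 48/4 = 12.

12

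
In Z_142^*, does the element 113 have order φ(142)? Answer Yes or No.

Yes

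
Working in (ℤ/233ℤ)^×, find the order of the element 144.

4

ord(144) | φ(233) = 233 − 1 = 232 = 2^3 · 29.
Divisors of 232: 1, 2, 4, 8, 29, 58, 116, 232.
Check 144^d mod 233 for each divisor in increasing order:
144^1 ≡ 144 (mod 233)
144^2 ≡ 232 (mod 233)
144^4 ≡ 1 (mod 233) ✓
The smallest such exponent is 4, so the order of 144 is 4.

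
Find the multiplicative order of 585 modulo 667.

154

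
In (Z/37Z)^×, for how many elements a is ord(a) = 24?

φ(37) = 37 − 1 = 36 = 2^2 · 3^2.
(Z/37Z)^× is cyclic (|G| = 36); a cyclic group of order m has exactly φ(d) elements of each order d | m, and none otherwise.
24 does not divide 36, so no element of (Z/37Z)^× has order 24.

0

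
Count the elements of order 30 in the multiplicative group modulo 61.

8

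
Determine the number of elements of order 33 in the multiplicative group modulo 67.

φ(67) = 67 − 1 = 66 = 2 · 3 · 11.
Since (Z/67Z)^× is cyclic of order 66, the number of elements of order d is φ(d) when d | 66 and 0 otherwise.
33 = 3 · 11 divides 66, and φ(33) = 20.

20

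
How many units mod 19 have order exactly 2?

φ(19) = 19 − 1 = 18 = 2 · 3^2.
In a cyclic group of order 18, there are φ(d) elements of order d for each divisor d of 18, and zero for non-divisors.
2 | 18, and φ(2) = 2 − 1 = 1.

1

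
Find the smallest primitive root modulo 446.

φ(446) = φ(2)·φ(223) = 1·222 = 222 = 2 · 3 · 37.
Test candidates g = 2, 3, … against the prime factors q ∈ {2, 3, 37} of φ(446): g is a generator iff g^(222/q) ≢ 1 for every such q.
g = 2: gcd(2, 446) = 2 > 1, not a unit — skip.
g = 3: 3^111 ≡ 445; 3^74 ≡ 183; 3^6 ≡ 283 — none is 1, so 3 is a primitive root.
Hence the least primitive root of 446 is 3.

3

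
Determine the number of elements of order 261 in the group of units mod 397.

φ(397) = 397 − 1 = 396 = 2^2 · 3^2 · 11.
(Z/397Z)^× is cyclic (|G| = 396); a cyclic group of order m has exactly φ(d) elements of each order d | m, and none otherwise.
261 does not divide 396, so no element of (Z/397Z)^× has order 261.

0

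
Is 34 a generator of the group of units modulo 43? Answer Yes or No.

Yes

φ(43) = 43 − 1 = 42 = 2 · 3 · 7.
34 is a primitive root mod 43 iff 34^(φ(43)/q) ≢ 1 for every prime q | φ(43), i.e. q ∈ {2, 3, 7}.
34^21 ≡ 42 (mod 43)  [q = 2: ≢ 1 ✓]
34^14 ≡ 6 (mod 43)  [q = 3: ≢ 1 ✓]
34^6 ≡ 4 (mod 43)  [q = 7: ≢ 1 ✓]
All checks pass, so 34 has order 42 and is a primitive root modulo 43.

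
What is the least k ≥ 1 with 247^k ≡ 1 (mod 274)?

136

By Lagrange's theorem, ord_274(247) divides φ(274) = φ(2)·φ(137) = 1·136 = 136 = 2^3 · 17.
Divisors of 136: 1, 2, 4, 8, 17, 34, 68, 136.
Compute 247^d (mod 274) for the divisors d until we hit 1:
247^1 ≡ 247
247^2 ≡ 181
247^4 ≡ 155
247^8 ≡ 187
247^17 ≡ 41
247^34 ≡ 37
247^68 ≡ 273
247^136 ≡ 1
Hence ord(247) = 136.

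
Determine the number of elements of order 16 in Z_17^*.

φ(17) = 17 − 1 = 16 = 2^4.
In a cyclic group of order 16, there are φ(d) elements of order d for each divisor d of 16, and zero for non-divisors.
16 = 2^4 divides 16, and φ(16) = 8.

8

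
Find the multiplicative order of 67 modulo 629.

Since 67 ∈ (Z/629Z)^×, its order divides φ(629) = φ(17·37) = (17−1)·(37−1) = 16·36 = 576 = 2^6 · 3^2.
Divisors of 576: 1, 2, 3, 4, 6, 8, 9, 12, 16, 18, 24, 32, 36, 48, 64, 72, 96, 144, 192, 288, 576.
Evaluate successive powers at the divisors of 576:
67^1 ≡ 67 (mod 629)
67^2 ≡ 86 (mod 629)
67^3 ≡ 101 (mod 629)
67^4 ≡ 477 (mod 629)
67^6 ≡ 137 (mod 629)
67^8 ≡ 460 (mod 629)
67^9 ≡ 628 (mod 629)
67^12 ≡ 528 (mod 629)
67^16 ≡ 256 (mod 629)
67^18 ≡ 1 (mod 629) ✓
Hence ord(67) = 18.

18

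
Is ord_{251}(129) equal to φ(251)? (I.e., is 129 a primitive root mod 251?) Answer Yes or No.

Yes

φ(251) = 251 − 1 = 250 = 2 · 5^3.
129 is a primitive root mod 251 iff 129^(φ(251)/q) ≢ 1 for every prime q | φ(251), i.e. q ∈ {2, 5}.
129^125 ≡ 250 (mod 251)  [q = 2: ≢ 1 ✓]
129^50 ≡ 113 (mod 251)  [q = 5: ≢ 1 ✓]
All checks pass, so 129 has order 250 and is a primitive root modulo 251.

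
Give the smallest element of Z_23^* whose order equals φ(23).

φ(23) = 23 − 1 = 22 = 2 · 11.
g is a primitive root iff g^(22/q) ≢ 1 (mod 23) for each prime q ∈ {2, 11}.
g = 2: 2^11 ≡ 1 — hits 1, so not a primitive root.
g = 3: 3^11 ≡ 1 — hits 1, so not a primitive root.
g = 4: 4^11 ≡ 1 — hits 1, so not a primitive root.
g = 5: 5^11 ≡ 22; 5^2 ≡ 2 — none is 1, so 5 is a primitive root.
Hence the least primitive root of 23 is 5.

5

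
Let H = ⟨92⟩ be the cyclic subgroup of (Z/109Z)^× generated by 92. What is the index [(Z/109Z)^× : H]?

3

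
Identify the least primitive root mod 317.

φ(317) = 317 − 1 = 316 = 2^2 · 79.
Test candidates g = 2, 3, … against the prime factors q ∈ {2, 79} of φ(317): g is a generator iff g^(316/q) ≢ 1 for every such q.
g = 2: 2^158 ≡ 316; 2^4 ≡ 16 — none is 1, so 2 is a primitive root.
So 2 is the smallest generator of (Z/317Z)^×.

2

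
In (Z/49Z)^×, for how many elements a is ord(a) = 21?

12

φ(49) = φ(7^2) = 7·(7−1) = 42 = 2 · 3 · 7.
In a cyclic group of order 42, there are φ(d) elements of order d for each divisor d of 42, and zero for non-divisors.
21 = 3 · 7 divides 42, and φ(21) = 12.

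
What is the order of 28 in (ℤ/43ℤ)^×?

42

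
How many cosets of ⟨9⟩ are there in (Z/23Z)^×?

Since 9 ∈ (Z/23Z)^×, its order divides φ(23) = 23 − 1 = 22 = 2 · 11.
Divisors of 22: 1, 2, 11, 22.
Compute 9^d (mod 23) for the divisors d until we hit 1:
9^1 ≡ 9
9^2 ≡ 12
9^11 ≡ 1
The order of 9 is 11, so the subgroup it generates has 11 elements.
The index is φ(23) / ord(9) = 22 / 11 = 2.

2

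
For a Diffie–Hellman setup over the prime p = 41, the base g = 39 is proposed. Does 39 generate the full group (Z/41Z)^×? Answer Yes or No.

No

φ(41) = 41 − 1 = 40 = 2^3 · 5.
Test 39^(40/q) mod 41 for each prime factor q of 40:
39^20 ≡ 1 (mod 41)  [q = 2: ≡ 1 ✗]
39^8 ≡ 10 (mod 41)  [q = 5: ≢ 1 ✓]
The check at q = 2 fails, so 39 generates a proper subgroup.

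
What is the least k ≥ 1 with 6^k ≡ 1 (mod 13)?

ord(6) | φ(13) = 13 − 1 = 12 = 2^2 · 3.
Divisors of 12: 1, 2, 3, 4, 6, 12.
Compute 6^d (mod 13) for the divisors d until we hit 1:
6^1 ≡ 6 (mod 13)
6^2 ≡ 10 (mod 13)
6^3 ≡ 8 (mod 13)
6^4 ≡ 9 (mod 13)
6^6 ≡ 12 (mod 13)
6^12 ≡ 1 (mod 13) ✓
Hence ord(6) = 12.

12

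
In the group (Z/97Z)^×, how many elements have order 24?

φ(97) = 97 − 1 = 96 = 2^5 · 3.
In a cyclic group of order 96, there are φ(d) elements of order d for each divisor d of 96, and zero for non-divisors.
24 = 2^3 · 3 divides 96, and φ(24) = 8.

8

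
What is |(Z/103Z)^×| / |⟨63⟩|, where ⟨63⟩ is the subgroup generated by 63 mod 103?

ord(63) | φ(103) = 103 − 1 = 102 = 2 · 3 · 17.
Divisors of 102: 1, 2, 3, 6, 17, 34, 51, 102.
Compute 63^d (mod 103) for the divisors d until we hit 1:
63^1 ≡ 63
63^2 ≡ 55
63^3 ≡ 66
63^6 ≡ 30
63^17 ≡ 46
63^34 ≡ 56
63^51 ≡ 1
Thus |⟨63⟩| = ord(63) = 51.
The index is φ(103) / ord(63) = 102 / 51 = 2.

2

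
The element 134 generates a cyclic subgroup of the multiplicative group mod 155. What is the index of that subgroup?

4

Since 134 ∈ (Z/155Z)^×, its order divides φ(155) = φ(5·31) = (5−1)·(31−1) = 4·30 = 120 = 2^3 · 3 · 5.
Divisors of 120: 1, 2, 3, 4, 5, 6, 8, 10, 12, 15, 20, 24, 30, 40, 60, 120.
Evaluate successive powers at the divisors of 120:
134^1 ≡ 134
134^2 ≡ 131
134^3 ≡ 39
134^4 ≡ 111
134^5 ≡ 149
134^6 ≡ 126
134^8 ≡ 76
134^10 ≡ 36
134^12 ≡ 66
134^15 ≡ 94
134^20 ≡ 56
134^24 ≡ 16
134^30 ≡ 1
The order of 134 is 30, so the subgroup it generates has 30 elements.
[(Z/155Z)^× : ⟨134⟩] = 120/30 = 4.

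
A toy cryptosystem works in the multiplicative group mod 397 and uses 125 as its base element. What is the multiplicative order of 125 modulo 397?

132

ord(125) | φ(397) = 397 − 1 = 396 = 2^2 · 3^2 · 11.
Divisors of 396: 1, 2, 3, 4, 6, 9, 11, 12, 18, 22, 33, 36, 44, 66, 99, 132, 198, 396.
Evaluate successive powers at the divisors of 396:
125^1 ≡ 125 (mod 397)
125^2 ≡ 142 (mod 397)
125^3 ≡ 282 (mod 397)
125^4 ≡ 314 (mod 397)
125^6 ≡ 124 (mod 397)
125^9 ≡ 32 (mod 397)
125^11 ≡ 177 (mod 397)
125^12 ≡ 290 (mod 397)
125^18 ≡ 230 (mod 397)
125^22 ≡ 363 (mod 397)
125^33 ≡ 334 (mod 397)
125^36 ≡ 99 (mod 397)
125^44 ≡ 362 (mod 397)
125^66 ≡ 396 (mod 397)
125^99 ≡ 63 (mod 397)
125^132 ≡ 1 (mod 397) ✓
Therefore the multiplicative order of 125 modulo 397 is 132.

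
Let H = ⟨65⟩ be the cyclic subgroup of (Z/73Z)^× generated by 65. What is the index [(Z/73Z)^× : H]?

Since 65 ∈ (Z/73Z)^×, its order divides φ(73) = 73 − 1 = 72 = 2^3 · 3^2.
Divisors of 72: 1, 2, 3, 4, 6, 8, 9, 12, 18, 24, 36, 72.
Compute 65^d (mod 73) for the divisors d until we hit 1:
65^1 ≡ 65 (mod 73)
65^2 ≡ 64 (mod 73)
65^3 ≡ 72 (mod 73)
65^4 ≡ 8 (mod 73)
65^6 ≡ 1 (mod 73) ✓
Thus |⟨65⟩| = ord(65) = 6.
The index is φ(73) / ord(65) = 72 / 6 = 12.

12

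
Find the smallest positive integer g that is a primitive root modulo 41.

φ(41) = 41 − 1 = 40 = 2^3 · 5.
g is a primitive root iff g^(40/q) ≢ 1 (mod 41) for each prime q ∈ {2, 5}.
g = 2: 2^20 ≡ 1 — hits 1, so not a primitive root.
g = 3: 3^20 ≡ 40; 3^8 ≡ 1 — hits 1, so not a primitive root.
g = 4: 4^20 ≡ 1 — hits 1, so not a primitive root.
g = 5: 5^20 ≡ 1 — hits 1, so not a primitive root.
g = 6: 6^20 ≡ 40; 6^8 ≡ 10 — none is 1, so 6 is a primitive root.
Hence the least primitive root of 41 is 6.

6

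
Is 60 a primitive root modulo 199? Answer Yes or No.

No

φ(199) = 199 − 1 = 198 = 2 · 3^2 · 11.
It suffices to check that the order of 60 is not a proper divisor of 198: compute 60^(198/q) for q ∈ {2, 3, 11}.
60^99 ≡ 198 (mod 199)  [q = 2: ≢ 1 ✓]
60^66 ≡ 1 (mod 199)  [q = 3: ≡ 1 ✗]
60^18 ≡ 121 (mod 199)  [q = 11: ≢ 1 ✓]
The check at q = 3 fails, so 60 generates a proper subgroup.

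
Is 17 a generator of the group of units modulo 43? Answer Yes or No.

No

φ(43) = 43 − 1 = 42 = 2 · 3 · 7.
An element g generates (Z/43Z)^× iff g^(42/q) ≢ 1 (mod 43) for each prime q ∈ {2, 3, 7}.
17^21 ≡ 1 (mod 43)  [q = 2: ≡ 1 ✗]
17^14 ≡ 6 (mod 43)  [q = 3: ≢ 1 ✓]
17^6 ≡ 35 (mod 43)  [q = 7: ≢ 1 ✓]
Since 17^21 ≡ 1, the order of 17 divides 21 < 42, so 17 is not a primitive root.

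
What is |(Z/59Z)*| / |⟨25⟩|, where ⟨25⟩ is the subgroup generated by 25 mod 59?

2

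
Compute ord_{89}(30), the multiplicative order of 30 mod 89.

88

ord(30) | φ(89) = 89 − 1 = 88 = 2^3 · 11.
Divisors of 88: 1, 2, 4, 8, 11, 22, 44, 88.
Compute 30^d (mod 89) for the divisors d until we hit 1:
30^1 ≡ 30 (mod 89)
30^2 ≡ 10 (mod 89)
30^4 ≡ 11 (mod 89)
30^8 ≡ 32 (mod 89)
30^11 ≡ 77 (mod 89)
30^22 ≡ 55 (mod 89)
30^44 ≡ 88 (mod 89)
30^88 ≡ 1 (mod 89) ✓
The smallest such exponent is 88, so the order of 30 is 88.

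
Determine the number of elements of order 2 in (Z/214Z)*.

1

φ(214) = φ(2)·φ(107) = 1·106 = 106 = 2 · 53.
In a cyclic group of order 106, there are φ(d) elements of order d for each divisor d of 106, and zero for non-divisors.
2 | 106, and φ(2) = 2 − 1 = 1.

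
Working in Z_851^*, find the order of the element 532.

By Lagrange's theorem, ord_851(532) divides φ(851) = φ(23·37) = (23−1)·(37−1) = 22·36 = 792 = 2^3 · 3^2 · 11.
Divisors of 792: 1, 2, 3, 4, 6, 8, 9, 11, 12, 18, 22, 24, 33, 36, 44, 66, 72, 88, 99, 132, 198, 264, 396, 792.
Compute 532^d (mod 851) for the divisors d until we hit 1:
532^1 ≡ 532
532^2 ≡ 492
532^3 ≡ 487
532^4 ≡ 380
532^6 ≡ 591
532^8 ≡ 581
532^9 ≡ 179
532^11 ≡ 415
532^12 ≡ 371
532^18 ≡ 554
532^22 ≡ 323
532^24 ≡ 630
532^33 ≡ 438
532^36 ≡ 556
532^44 ≡ 507
532^66 ≡ 369
532^72 ≡ 223
532^88 ≡ 47
532^99 ≡ 783
532^132 ≡ 1
So ord_851(532) = 132.

132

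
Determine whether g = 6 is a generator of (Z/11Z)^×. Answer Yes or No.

φ(11) = 11 − 1 = 10 = 2 · 5.
It suffices to check that the order of 6 is not a proper divisor of 10: compute 6^(10/q) for q ∈ {2, 5}.
6^5 ≡ 10 (mod 11)  [q = 2: ≢ 1 ✓]
6^2 ≡ 3 (mod 11)  [q = 5: ≢ 1 ✓]
Every test exponent gives a nontrivial residue, hence 6 generates the full group.

Yes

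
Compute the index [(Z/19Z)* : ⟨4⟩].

ord(4) | φ(19) = 19 − 1 = 18 = 2 · 3^2.
Divisors of 18: 1, 2, 3, 6, 9, 18.
Evaluate successive powers at the divisors of 18:
4^1 ≡ 4 (mod 19)
4^2 ≡ 16 (mod 19)
4^3 ≡ 7 (mod 19)
4^6 ≡ 11 (mod 19)
4^9 ≡ 1 (mod 19) ✓
The order of 4 is 9, so the subgroup it generates has 9 elements.
The index is φ(19) / ord(4) = 18 / 9 = 2.

2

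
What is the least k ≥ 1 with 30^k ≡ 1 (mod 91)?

6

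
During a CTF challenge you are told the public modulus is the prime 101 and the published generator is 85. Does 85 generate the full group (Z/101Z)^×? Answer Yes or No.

φ(101) = 101 − 1 = 100 = 2^2 · 5^2.
An element g generates (Z/101Z)^× iff g^(100/q) ≢ 1 (mod 101) for each prime q ∈ {2, 5}.
85^50 ≡ 1 (mod 101)  [q = 2: ≡ 1 ✗]
85^20 ≡ 84 (mod 101)  [q = 5: ≢ 1 ✓]
The check at q = 2 fails, so 85 generates a proper subgroup.

No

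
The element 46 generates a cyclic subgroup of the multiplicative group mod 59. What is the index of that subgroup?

2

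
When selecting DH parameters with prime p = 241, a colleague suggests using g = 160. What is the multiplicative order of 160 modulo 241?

15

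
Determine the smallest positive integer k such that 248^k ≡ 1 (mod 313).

312

ord(248) | φ(313) = 313 − 1 = 312 = 2^3 · 3 · 13.
Divisors of 312: 1, 2, 3, 4, 6, 8, 12, 13, 24, 26, 39, 52, 78, 104, 156, 312.
Compute 248^d (mod 313) for the divisors d until we hit 1:
248^1 ≡ 248 (mod 313)
248^2 ≡ 156 (mod 313)
248^3 ≡ 189 (mod 313)
248^4 ≡ 235 (mod 313)
248^6 ≡ 39 (mod 313)
248^8 ≡ 137 (mod 313)
248^12 ≡ 269 (mod 313)
248^13 ≡ 43 (mod 313)
248^24 ≡ 58 (mod 313)
248^26 ≡ 284 (mod 313)
248^39 ≡ 5 (mod 313)
248^52 ≡ 215 (mod 313)
248^78 ≡ 25 (mod 313)
248^104 ≡ 214 (mod 313)
248^156 ≡ 312 (mod 313)
248^312 ≡ 1 (mod 313) ✓
So ord_313(248) = 312.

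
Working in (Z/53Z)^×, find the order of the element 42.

13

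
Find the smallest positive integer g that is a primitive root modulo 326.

3

φ(326) = φ(2)·φ(163) = 1·162 = 162 = 2 · 3^4.
Test candidates g = 2, 3, … against the prime factors q ∈ {2, 3} of φ(326): g is a generator iff g^(162/q) ≢ 1 for every such q.
g = 2: gcd(2, 326) = 2 > 1, not a unit — skip.
g = 3: 3^81 ≡ 325; 3^54 ≡ 221 — none is 1, so 3 is a primitive root.
So 3 is the smallest generator of (Z/326Z)^×.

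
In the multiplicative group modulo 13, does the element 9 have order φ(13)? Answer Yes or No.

No

φ(13) = 13 − 1 = 12 = 2^2 · 3.
Test 9^(12/q) mod 13 for each prime factor q of 12:
9^6 ≡ 1 (mod 13)  [q = 2: ≡ 1 ✗]
9^4 ≡ 9 (mod 13)  [q = 3: ≢ 1 ✓]
9^6 ≡ 1 shows ord(9) | 6, strictly less than φ(13); not a primitive root.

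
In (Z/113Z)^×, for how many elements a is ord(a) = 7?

φ(113) = 113 − 1 = 112 = 2^4 · 7.
(Z/113Z)^× is cyclic (|G| = 112); a cyclic group of order m has exactly φ(d) elements of each order d | m, and none otherwise.
7 | 112, and φ(7) = 7 − 1 = 6.

6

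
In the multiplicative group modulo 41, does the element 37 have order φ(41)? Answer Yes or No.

No

φ(41) = 41 − 1 = 40 = 2^3 · 5.
37 is a primitive root mod 41 iff 37^(φ(41)/q) ≢ 1 for every prime q | φ(41), i.e. q ∈ {2, 5}.
37^20 ≡ 1 (mod 41)  [q = 2: ≡ 1 ✗]
37^8 ≡ 18 (mod 41)  [q = 5: ≢ 1 ✓]
Since 37^20 ≡ 1, the order of 37 divides 20 < 40, so 37 is not a primitive root.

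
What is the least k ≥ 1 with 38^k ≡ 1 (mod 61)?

By Lagrange's theorem, ord_61(38) divides φ(61) = 61 − 1 = 60 = 2^2 · 3 · 5.
Divisors of 60: 1, 2, 3, 4, 5, 6, 10, 12, 15, 20, 30, 60.
Evaluate successive powers at the divisors of 60:
38^1 ≡ 38
38^2 ≡ 41
38^3 ≡ 33
38^4 ≡ 34
38^5 ≡ 11
38^6 ≡ 52
38^10 ≡ 60
38^12 ≡ 20
38^15 ≡ 50
38^20 ≡ 1
The smallest such exponent is 20, so the order of 38 is 20.

20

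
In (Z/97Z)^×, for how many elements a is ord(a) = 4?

2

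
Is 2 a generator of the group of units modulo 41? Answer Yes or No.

φ(41) = 41 − 1 = 40 = 2^3 · 5.
Test 2^(40/q) mod 41 for each prime factor q of 40:
2^20 ≡ 1 (mod 41)  [q = 2: ≡ 1 ✗]
2^8 ≡ 10 (mod 41)  [q = 5: ≢ 1 ✓]
The check at q = 2 fails, so 2 generates a proper subgroup.

No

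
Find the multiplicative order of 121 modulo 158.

The order of 121 must divide φ(158) = φ(2)·φ(79) = 1·78 = 78 = 2 · 3 · 13.
Divisors of 78: 1, 2, 3, 6, 13, 26, 39, 78.
Check 121^d mod 158 for each divisor in increasing order:
121^1 ≡ 121
121^2 ≡ 105
121^3 ≡ 65
121^6 ≡ 117
121^13 ≡ 55
121^26 ≡ 23
121^39 ≡ 1
Hence ord(121) = 39.

39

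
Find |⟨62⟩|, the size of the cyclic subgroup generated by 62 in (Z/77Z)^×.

10

Since 62 ∈ (Z/77Z)^×, its order divides φ(77) = φ(7·11) = (7−1)·(11−1) = 6·10 = 60 = 2^2 · 3 · 5.
Divisors of 60: 1, 2, 3, 4, 5, 6, 10, 12, 15, 20, 30, 60.
Compute 62^d (mod 77) for the divisors d until we hit 1:
62^1 ≡ 62 (mod 77)
62^2 ≡ 71 (mod 77)
62^3 ≡ 13 (mod 77)
62^4 ≡ 36 (mod 77)
62^5 ≡ 76 (mod 77)
62^6 ≡ 15 (mod 77)
62^10 ≡ 1 (mod 77) ✓
So ord_77(62) = 10.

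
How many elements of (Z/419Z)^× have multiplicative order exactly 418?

180

φ(419) = 419 − 1 = 418 = 2 · 11 · 19.
Since (Z/419Z)^× is cyclic of order 418, the number of elements of order d is φ(d) when d | 418 and 0 otherwise.
418 = 2 · 11 · 19 divides 418, and φ(418) = 180.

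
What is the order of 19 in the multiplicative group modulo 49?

Since 19 ∈ (Z/49Z)^×, its order divides φ(49) = φ(7^2) = 7·(7−1) = 42 = 2 · 3 · 7.
Divisors of 42: 1, 2, 3, 6, 7, 14, 21, 42.
Evaluate successive powers at the divisors of 42:
19^1 ≡ 19 (mod 49)
19^2 ≡ 18 (mod 49)
19^3 ≡ 48 (mod 49)
19^6 ≡ 1 (mod 49) ✓
So ord_49(19) = 6.

6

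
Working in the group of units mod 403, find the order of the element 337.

Since 337 ∈ (Z/403Z)^×, its order divides φ(403) = φ(13·31) = (13−1)·(31−1) = 12·30 = 360 = 2^3 · 3^2 · 5.
Divisors of 360: 1, 2, 3, 4, 5, 6, 8, 9, 10, 12, 15, 18, 20, 24, 30, 36, 40, 45, 60, 72, 90, 120, 180, 360.
Check 337^d mod 403 for each divisor in increasing order:
337^1 ≡ 337
337^2 ≡ 326
337^3 ≡ 246
337^4 ≡ 287
337^5 ≡ 402
337^6 ≡ 66
337^8 ≡ 157
337^9 ≡ 116
337^10 ≡ 1
Therefore the multiplicative order of 337 modulo 403 is 10.

10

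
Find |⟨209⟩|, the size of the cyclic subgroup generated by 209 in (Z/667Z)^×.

154

By Lagrange's theorem, ord_667(209) divides φ(667) = φ(23·29) = (23−1)·(29−1) = 22·28 = 616 = 2^3 · 7 · 11.
Divisors of 616: 1, 2, 4, 7, 8, 11, 14, 22, 28, 44, 56, 77, 88, 154, 308, 616.
Test each divisor d:
209^1 ≡ 209 (mod 667)
209^2 ≡ 326 (mod 667)
209^4 ≡ 223 (mod 667)
209^7 ≡ 289 (mod 667)
209^8 ≡ 371 (mod 667)
209^11 ≡ 415 (mod 667)
209^14 ≡ 146 (mod 667)
209^22 ≡ 139 (mod 667)
209^28 ≡ 639 (mod 667)
209^44 ≡ 645 (mod 667)
209^56 ≡ 117 (mod 667)
209^77 ≡ 231 (mod 667)
209^88 ≡ 484 (mod 667)
209^154 ≡ 1 (mod 667) ✓
Therefore the multiplicative order of 209 modulo 667 is 154.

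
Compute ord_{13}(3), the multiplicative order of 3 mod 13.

The order of 3 must divide φ(13) = 13 − 1 = 12 = 2^2 · 3.
Divisors of 12: 1, 2, 3, 4, 6, 12.
Check 3^d mod 13 for each divisor in increasing order:
3^1 ≡ 3 (mod 13)
3^2 ≡ 9 (mod 13)
3^3 ≡ 1 (mod 13) ✓
The smallest such exponent is 3, so the order of 3 is 3.

3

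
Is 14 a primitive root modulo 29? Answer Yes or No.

Yes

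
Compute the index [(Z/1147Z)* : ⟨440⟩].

By Lagrange's theorem, ord_1147(440) divides φ(1147) = φ(31·37) = (31−1)·(37−1) = 30·36 = 1080 = 2^3 · 3^3 · 5.
Divisors of 1080: 1, 2, 3, 4, 5, 6, 8, 9, 10, 12, 15, 18, 20, 24, 27, 30, 36, 40, 45, 54, 60, 72, 90, 108, 120, 135, 180, 216, 270, 360, 540, 1080.
Evaluate successive powers at the divisors of 1080:
440^1 ≡ 440 (mod 1147)
440^2 ≡ 904 (mod 1147)
440^3 ≡ 898 (mod 1147)
440^4 ≡ 552 (mod 1147)
440^5 ≡ 863 (mod 1147)
440^6 ≡ 63 (mod 1147)
440^8 ≡ 749 (mod 1147)
440^9 ≡ 371 (mod 1147)
440^10 ≡ 366 (mod 1147)
440^12 ≡ 528 (mod 1147)
440^15 ≡ 433 (mod 1147)
440^18 ≡ 1 (mod 1147) ✓
So ord_1147(440) = 18, hence |⟨440⟩| = 18.
The index is φ(1147) / ord(440) = 1080 / 18 = 60.

60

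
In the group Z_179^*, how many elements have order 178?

88

φ(179) = 179 − 1 = 178 = 2 · 89.
Since (Z/179Z)^× is cyclic of order 178, the number of elements of order d is φ(d) when d | 178 and 0 otherwise.
178 = 2 · 89 divides 178, and φ(178) = 88.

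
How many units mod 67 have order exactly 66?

20

φ(67) = 67 − 1 = 66 = 2 · 3 · 11.
Since (Z/67Z)^× is cyclic of order 66, the number of elements of order d is φ(d) when d | 66 and 0 otherwise.
66 = 2 · 3 · 11 divides 66, and φ(66) = 20.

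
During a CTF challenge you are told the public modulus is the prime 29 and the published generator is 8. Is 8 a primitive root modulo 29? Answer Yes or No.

φ(29) = 29 − 1 = 28 = 2^2 · 7.
It suffices to check that the order of 8 is not a proper divisor of 28: compute 8^(28/q) for q ∈ {2, 7}.
8^14 ≡ 28 (mod 29)  [q = 2: ≢ 1 ✓]
8^4 ≡ 7 (mod 29)  [q = 7: ≢ 1 ✓]
None equal 1, so ord_29(8) = 28: 8 is a primitive root.

Yes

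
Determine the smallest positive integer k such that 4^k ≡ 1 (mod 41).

ord(4) | φ(41) = 41 − 1 = 40 = 2^3 · 5.
Divisors of 40: 1, 2, 4, 5, 8, 10, 20, 40.
Compute 4^d (mod 41) for the divisors d until we hit 1:
4^1 ≡ 4
4^2 ≡ 16
4^4 ≡ 10
4^5 ≡ 40
4^8 ≡ 18
4^10 ≡ 1
Therefore the multiplicative order of 4 modulo 41 is 10.

10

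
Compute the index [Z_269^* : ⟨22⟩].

1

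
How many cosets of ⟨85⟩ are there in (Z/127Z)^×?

1

By Lagrange's theorem, ord_127(85) divides φ(127) = 127 − 1 = 126 = 2 · 3^2 · 7.
Divisors of 126: 1, 2, 3, 6, 7, 9, 14, 18, 21, 42, 63, 126.
Check 85^d mod 127 for each divisor in increasing order:
85^1 ≡ 85 (mod 127)
85^2 ≡ 113 (mod 127)
85^3 ≡ 80 (mod 127)
85^6 ≡ 50 (mod 127)
85^7 ≡ 59 (mod 127)
85^9 ≡ 63 (mod 127)
85^14 ≡ 52 (mod 127)
85^18 ≡ 32 (mod 127)
85^21 ≡ 20 (mod 127)
85^42 ≡ 19 (mod 127)
85^63 ≡ 126 (mod 127)
85^126 ≡ 1 (mod 127) ✓
Thus |⟨85⟩| = ord(85) = 126.
Index = |(Z/127Z)^×| / |⟨85⟩| = 126 / 126 = 1.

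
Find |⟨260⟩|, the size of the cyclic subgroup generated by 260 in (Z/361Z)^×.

342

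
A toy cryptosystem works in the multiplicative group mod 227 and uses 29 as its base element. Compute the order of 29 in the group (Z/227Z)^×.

113

By Lagrange's theorem, ord_227(29) divides φ(227) = 227 − 1 = 226 = 2 · 113.
Divisors of 226: 1, 2, 113, 226.
Evaluate successive powers at the divisors of 226:
29^1 ≡ 29
29^2 ≡ 160
29^113 ≡ 1
So ord_227(29) = 113.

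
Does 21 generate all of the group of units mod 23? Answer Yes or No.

Yes

φ(23) = 23 − 1 = 22 = 2 · 11.
21 is a primitive root mod 23 iff 21^(φ(23)/q) ≢ 1 for every prime q | φ(23), i.e. q ∈ {2, 11}.
21^11 ≡ 22 (mod 23)  [q = 2: ≢ 1 ✓]
21^2 ≡ 4 (mod 23)  [q = 11: ≢ 1 ✓]
Every test exponent gives a nontrivial residue, hence 21 generates the full group.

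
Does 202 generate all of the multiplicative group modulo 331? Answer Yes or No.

φ(331) = 331 − 1 = 330 = 2 · 3 · 5 · 11.
An element g generates (Z/331Z)^× iff g^(330/q) ≢ 1 (mod 331) for each prime q ∈ {2, 3, 5, 11}.
202^165 ≡ 1 (mod 331)  [q = 2: ≡ 1 ✗]
202^110 ≡ 31 (mod 331)  [q = 3: ≢ 1 ✓]
202^66 ≡ 323 (mod 331)  [q = 5: ≢ 1 ✓]
202^30 ≡ 85 (mod 331)  [q = 11: ≢ 1 ✓]
The check at q = 2 fails, so 202 generates a proper subgroup.

No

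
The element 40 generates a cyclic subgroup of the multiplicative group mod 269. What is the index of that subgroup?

1

Since 40 ∈ (Z/269Z)^×, its order divides φ(269) = 269 − 1 = 268 = 2^2 · 67.
Divisors of 268: 1, 2, 4, 67, 134, 268.
Compute 40^d (mod 269) for the divisors d until we hit 1:
40^1 ≡ 40 (mod 269)
40^2 ≡ 255 (mod 269)
40^4 ≡ 196 (mod 269)
40^67 ≡ 82 (mod 269)
40^134 ≡ 268 (mod 269)
40^268 ≡ 1 (mod 269) ✓
Thus |⟨40⟩| = ord(40) = 268.
The index is φ(269) / ord(40) = 268 / 268 = 1.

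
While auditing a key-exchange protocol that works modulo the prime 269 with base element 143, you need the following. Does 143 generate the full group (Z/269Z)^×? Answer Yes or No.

φ(269) = 269 − 1 = 268 = 2^2 · 67.
Test 143^(268/q) mod 269 for each prime factor q of 268:
143^134 ≡ 1 (mod 269)  [q = 2: ≡ 1 ✗]
143^4 ≡ 25 (mod 269)  [q = 67: ≢ 1 ✓]
143^134 ≡ 1 shows ord(143) | 134, strictly less than φ(269); not a primitive root.

No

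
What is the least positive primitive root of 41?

6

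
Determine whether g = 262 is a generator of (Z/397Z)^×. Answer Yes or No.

Yes

φ(397) = 397 − 1 = 396 = 2^2 · 3^2 · 11.
Test 262^(396/q) mod 397 for each prime factor q of 396:
262^198 ≡ 396 (mod 397)  [q = 2: ≢ 1 ✓]
262^132 ≡ 362 (mod 397)  [q = 3: ≢ 1 ✓]
262^36 ≡ 393 (mod 397)  [q = 11: ≢ 1 ✓]
Every test exponent gives a nontrivial residue, hence 262 generates the full group.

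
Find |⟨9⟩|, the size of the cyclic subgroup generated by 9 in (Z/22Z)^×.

By Lagrange's theorem, ord_22(9) divides φ(22) = φ(2)·φ(11) = 1·10 = 10 = 2 · 5.
Divisors of 10: 1, 2, 5, 10.
Compute 9^d (mod 22) for the divisors d until we hit 1:
9^1 ≡ 9
9^2 ≡ 15
9^5 ≡ 1
Therefore the multiplicative order of 9 modulo 22 is 5.

5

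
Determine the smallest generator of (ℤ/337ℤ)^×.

10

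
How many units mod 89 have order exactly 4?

2

φ(89) = 89 − 1 = 88 = 2^3 · 11.
(Z/89Z)^× is cyclic (|G| = 88); a cyclic group of order m has exactly φ(d) elements of each order d | m, and none otherwise.
4 = 2^2 divides 88, and φ(4) = 2.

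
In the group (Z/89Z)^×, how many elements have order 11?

10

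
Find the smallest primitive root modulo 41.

φ(41) = 41 − 1 = 40 = 2^3 · 5.
g is a primitive root iff g^(40/q) ≢ 1 (mod 41) for each prime q ∈ {2, 5}.
g = 2: 2^20 ≡ 1 — hits 1, so not a primitive root.
g = 3: 3^20 ≡ 40; 3^8 ≡ 1 — hits 1, so not a primitive root.
g = 4: 4^20 ≡ 1 — hits 1, so not a primitive root.
g = 5: 5^20 ≡ 1 — hits 1, so not a primitive root.
g = 6: 6^20 ≡ 40; 6^8 ≡ 10 — none is 1, so 6 is a primitive root.
So 6 is the smallest generator of (Z/41Z)^×.

6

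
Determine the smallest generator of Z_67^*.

φ(67) = 67 − 1 = 66 = 2 · 3 · 11.
Test candidates g = 2, 3, … against the prime factors q ∈ {2, 3, 11} of φ(67): g is a generator iff g^(66/q) ≢ 1 for every such q.
g = 2: 2^33 ≡ 66; 2^22 ≡ 37; 2^6 ≡ 64 — none is 1, so 2 is a primitive root.
Hence the least primitive root of 67 is 2.

2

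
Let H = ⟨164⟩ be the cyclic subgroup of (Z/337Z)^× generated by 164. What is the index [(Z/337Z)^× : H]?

By Lagrange's theorem, ord_337(164) divides φ(337) = 337 − 1 = 336 = 2^4 · 3 · 7.
Divisors of 336: 1, 2, 3, 4, 6, 7, 8, 12, 14, 16, 21, 24, 28, 42, 48, 56, 84, 112, 168, 336.
Check 164^d mod 337 for each divisor in increasing order:
164^1 ≡ 164 (mod 337)
164^2 ≡ 273 (mod 337)
164^3 ≡ 288 (mod 337)
164^4 ≡ 52 (mod 337)
164^6 ≡ 42 (mod 337)
164^7 ≡ 148 (mod 337)
164^8 ≡ 8 (mod 337)
164^12 ≡ 79 (mod 337)
164^14 ≡ 336 (mod 337)
164^16 ≡ 64 (mod 337)
164^21 ≡ 189 (mod 337)
164^24 ≡ 175 (mod 337)
164^28 ≡ 1 (mod 337) ✓
The order of 164 is 28, so the subgroup it generates has 28 elements.
[(Z/337Z)^× : ⟨164⟩] = 336/28 = 12.

12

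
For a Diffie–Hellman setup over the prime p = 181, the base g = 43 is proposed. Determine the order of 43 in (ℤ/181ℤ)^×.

9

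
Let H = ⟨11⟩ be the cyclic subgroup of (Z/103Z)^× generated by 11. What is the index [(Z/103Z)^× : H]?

1

Since 11 ∈ (Z/103Z)^×, its order divides φ(103) = 103 − 1 = 102 = 2 · 3 · 17.
Divisors of 102: 1, 2, 3, 6, 17, 34, 51, 102.
Evaluate successive powers at the divisors of 102:
11^1 ≡ 11
11^2 ≡ 18
11^3 ≡ 95
11^6 ≡ 64
11^17 ≡ 57
11^34 ≡ 56
11^51 ≡ 102
11^102 ≡ 1
The order of 11 is 102, so the subgroup it generates has 102 elements.
The index is φ(103) / ord(11) = 102 / 102 = 1.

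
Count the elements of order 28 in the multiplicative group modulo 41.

φ(41) = 41 − 1 = 40 = 2^3 · 5.
Since (Z/41Z)^× is cyclic of order 40, the number of elements of order d is φ(d) when d | 40 and 0 otherwise.
Here 40 is not a multiple of 28, so there are no elements of order 28.

0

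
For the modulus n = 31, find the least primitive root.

φ(31) = 31 − 1 = 30 = 2 · 3 · 5.
g is a primitive root iff g^(30/q) ≢ 1 (mod 31) for each prime q ∈ {2, 3, 5}.
g = 2: 2^15 ≡ 1 — hits 1, so not a primitive root.
g = 3: 3^15 ≡ 30; 3^10 ≡ 25; 3^6 ≡ 16 — none is 1, so 3 is a primitive root.
The smallest primitive root modulo 31 is 3.

3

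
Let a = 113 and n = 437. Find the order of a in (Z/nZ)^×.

Since 113 ∈ (Z/437Z)^×, its order divides φ(437) = φ(19·23) = (19−1)·(23−1) = 18·22 = 396 = 2^2 · 3^2 · 11.
Divisors of 396: 1, 2, 3, 4, 6, 9, 11, 12, 18, 22, 33, 36, 44, 66, 99, 132, 198, 396.
Check 113^d mod 437 for each divisor in increasing order:
113^1 ≡ 113
113^2 ≡ 96
113^3 ≡ 360
113^4 ≡ 39
113^6 ≡ 248
113^9 ≡ 132
113^11 ≡ 436
113^12 ≡ 324
113^18 ≡ 381
113^22 ≡ 1
The smallest such exponent is 22, so the order of 113 is 22.

22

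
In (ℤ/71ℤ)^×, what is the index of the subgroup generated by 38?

Since 38 ∈ (Z/71Z)^×, its order divides φ(71) = 71 − 1 = 70 = 2 · 5 · 7.
Divisors of 70: 1, 2, 5, 7, 10, 14, 35, 70.
Compute 38^d (mod 71) for the divisors d until we hit 1:
38^1 ≡ 38 (mod 71)
38^2 ≡ 24 (mod 71)
38^5 ≡ 20 (mod 71)
38^7 ≡ 54 (mod 71)
38^10 ≡ 45 (mod 71)
38^14 ≡ 5 (mod 71)
38^35 ≡ 1 (mod 71) ✓
The order of 38 is 35, so the subgroup it generates has 35 elements.
[(Z/71Z)^× : ⟨38⟩] = 70/35 = 2.

2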